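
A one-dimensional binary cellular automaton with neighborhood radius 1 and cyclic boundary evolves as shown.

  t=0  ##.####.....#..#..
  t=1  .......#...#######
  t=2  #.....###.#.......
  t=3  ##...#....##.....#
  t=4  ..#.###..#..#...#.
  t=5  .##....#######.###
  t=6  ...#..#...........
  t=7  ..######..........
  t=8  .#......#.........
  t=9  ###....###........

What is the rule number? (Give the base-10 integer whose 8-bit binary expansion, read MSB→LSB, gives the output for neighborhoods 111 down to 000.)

  ### -> .   bit 7 = 0  t=0,i=4
  ##. -> .   bit 6 = 0  t=0,i=1
  #.# -> .   bit 5 = 0  t=0,i=2
  #.. -> #   bit 4 = 1  t=0,i=7
  .## -> .   bit 3 = 0  t=0,i=0
  .#. -> #   bit 2 = 1  t=0,i=12
  ..# -> #   bit 1 = 1  t=0,i=11
  ... -> .   bit 0 = 0  t=0,i=8
  bits 00010110 = 22

22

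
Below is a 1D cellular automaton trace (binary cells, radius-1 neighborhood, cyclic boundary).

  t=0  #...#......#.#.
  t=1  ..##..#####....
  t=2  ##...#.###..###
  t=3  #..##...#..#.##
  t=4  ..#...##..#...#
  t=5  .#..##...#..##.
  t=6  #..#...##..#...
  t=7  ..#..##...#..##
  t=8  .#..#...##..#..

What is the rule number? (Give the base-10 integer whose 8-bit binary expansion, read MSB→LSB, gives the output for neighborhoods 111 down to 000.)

  [7] ### => #  t=1,i=7
  [6] ##. => .  t=1,i=3
  [5] #.# => .  t=0,i=12
  [4] #.. => .  t=0,i=1
  [3] .## => .  t=1,i=2
  [2] .#. => .  t=0,i=0
  [1] ..# => #  t=0,i=3
  [0] ... => #  t=0,i=2
  bits 10000011 = 131

131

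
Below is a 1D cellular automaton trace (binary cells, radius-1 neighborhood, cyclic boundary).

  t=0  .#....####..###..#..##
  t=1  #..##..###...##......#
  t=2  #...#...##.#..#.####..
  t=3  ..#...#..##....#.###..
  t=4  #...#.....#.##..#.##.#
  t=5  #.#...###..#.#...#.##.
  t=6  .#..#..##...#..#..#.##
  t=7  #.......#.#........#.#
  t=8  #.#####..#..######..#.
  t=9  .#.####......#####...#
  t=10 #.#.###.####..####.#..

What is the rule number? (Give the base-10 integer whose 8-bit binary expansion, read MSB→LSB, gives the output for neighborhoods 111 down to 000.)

225

  nb ###: next=#  (t=0,i=7, bit7=1)
  nb ##.: next=#  (t=0,i=9, bit6=1)
  nb #.#: next=#  (t=0,i=0, bit5=1)
  nb #..: next=.  (t=0,i=2, bit4=0)
  nb .##: next=.  (t=0,i=6, bit3=0)
  nb .#.: next=.  (t=0,i=1, bit2=0)
  nb ..#: next=.  (t=0,i=5, bit1=0)
  nb ...: next=#  (t=0,i=3, bit0=1)
  bits 11100001 = 225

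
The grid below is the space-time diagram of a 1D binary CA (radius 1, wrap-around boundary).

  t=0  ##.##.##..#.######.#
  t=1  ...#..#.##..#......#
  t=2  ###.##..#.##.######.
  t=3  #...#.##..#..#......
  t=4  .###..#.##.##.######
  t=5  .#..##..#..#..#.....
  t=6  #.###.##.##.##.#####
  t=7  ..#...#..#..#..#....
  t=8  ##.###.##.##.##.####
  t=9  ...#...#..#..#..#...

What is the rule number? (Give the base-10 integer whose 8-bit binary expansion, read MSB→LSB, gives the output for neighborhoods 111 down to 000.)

  ### -> .   bit 7 = 0  t=0,i=0
  ##. -> .   bit 6 = 0  t=0,i=1
  #.# -> .   bit 5 = 0  t=0,i=2
  #.. -> #   bit 4 = 1  t=0,i=8
  .## -> #   bit 3 = 1  t=0,i=3
  .#. -> .   bit 2 = 0  t=0,i=10
  ..# -> #   bit 1 = 1  t=0,i=9
  ... -> #   bit 0 = 1  t=1,i=1
  bits 00011011 = 27

27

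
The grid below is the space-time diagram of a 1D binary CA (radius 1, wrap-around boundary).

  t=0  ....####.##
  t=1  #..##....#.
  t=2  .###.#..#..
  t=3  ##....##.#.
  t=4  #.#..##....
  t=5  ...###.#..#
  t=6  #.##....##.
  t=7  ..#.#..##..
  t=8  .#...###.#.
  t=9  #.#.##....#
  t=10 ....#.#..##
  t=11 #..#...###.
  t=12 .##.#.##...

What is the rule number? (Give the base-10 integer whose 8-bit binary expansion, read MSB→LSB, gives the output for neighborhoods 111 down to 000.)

  nb ###: next=.  (t=0,i=5, bit7=0)
  nb ##.: next=.  (t=0,i=7, bit6=0)
  nb #.#: next=.  (t=0,i=8, bit5=0)
  nb #..: next=#  (t=0,i=0, bit4=1)
  nb .##: next=#  (t=0,i=4, bit3=1)
  nb .#.: next=.  (t=1,i=0, bit2=0)
  nb ..#: next=#  (t=0,i=3, bit1=1)
  nb ...: next=.  (t=0,i=1, bit0=0)
  bits 00011010 = 26

26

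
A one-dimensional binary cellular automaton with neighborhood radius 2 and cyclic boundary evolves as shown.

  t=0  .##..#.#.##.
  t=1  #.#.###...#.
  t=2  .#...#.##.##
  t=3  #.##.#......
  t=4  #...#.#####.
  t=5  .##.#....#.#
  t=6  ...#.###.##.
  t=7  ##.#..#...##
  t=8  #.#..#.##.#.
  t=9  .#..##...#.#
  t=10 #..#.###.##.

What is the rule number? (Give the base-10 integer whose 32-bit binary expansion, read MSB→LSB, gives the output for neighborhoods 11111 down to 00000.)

  ##### -> .   bit 31 = 0  t=4,i=8
  ####. -> #   bit 30 = 1  t=4,i=9
  ###.# -> .   bit 29 = 0  t=4,i=10
  ###.. -> .   bit 28 = 0  t=1,i=6
  ##.## -> .   bit 27 = 0  t=2,i=9
  ##.#. -> #   bit 26 = 1  t=2,i=0
  ##..# -> .   bit 25 = 0  t=0,i=3
  ##... -> #   bit 24 = 1  t=1,i=7
  #.### -> .   bit 23 = 0  t=1,i=4
  #.##. -> .   bit 22 = 0  t=0,i=9
  #.#.# -> .   bit 21 = 0  t=0,i=7
  #.#.. -> .   bit 20 = 0  t=2,i=1
  #..## -> #   bit 19 = 1  t=0,i=0
  #..#. -> #   bit 18 = 1  t=0,i=4
  #...# -> #   bit 17 = 1  t=1,i=8
  #.... -> #   bit 16 = 1  t=3,i=7
  .#### -> .   bit 15 = 0  t=4,i=7
  .###. -> #   bit 14 = 1  t=1,i=5
  .##.# -> .   bit 13 = 0  t=2,i=8
  .##.. -> #   bit 12 = 1  t=0,i=2
  .#.## -> .   bit 11 = 0  t=0,i=8
  .#.#. -> #   bit 10 = 1  t=0,i=6
  .#..# -> .   bit 9 = 0  t=7,i=4
  .#... -> #   bit 8 = 1  t=2,i=2
  ..### -> #   bit 7 = 1  t=7,i=10
  ..##. -> .   bit 6 = 0  t=0,i=1
  ..#.# -> #   bit 5 = 1  t=0,i=5
  ..#.. -> .   bit 4 = 0  t=7,i=6
  ...## -> .   bit 3 = 0  t=7,i=9
  ...#. -> .   bit 2 = 0  t=1,i=9
  ....# -> #   bit 1 = 1  t=3,i=10
  ..... -> #   bit 0 = 1  t=3,i=8
  bits 01000101000011110101010110100011 = 1158632867

1158632867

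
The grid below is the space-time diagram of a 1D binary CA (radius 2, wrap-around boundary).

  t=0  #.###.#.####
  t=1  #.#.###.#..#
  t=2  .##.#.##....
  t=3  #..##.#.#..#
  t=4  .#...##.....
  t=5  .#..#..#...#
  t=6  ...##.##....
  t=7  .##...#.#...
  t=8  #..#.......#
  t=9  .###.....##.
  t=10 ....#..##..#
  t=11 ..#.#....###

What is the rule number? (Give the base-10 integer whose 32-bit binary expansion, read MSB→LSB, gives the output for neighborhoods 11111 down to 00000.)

  ##### -> .   bit 31 = 0  t=0,i=10
  ####. -> #   bit 30 = 1  t=0,i=11
  ###.# -> #   bit 29 = 1  t=0,i=0
  ###.. -> .   bit 28 = 0  t=9,i=3
  ##.## -> .   bit 27 = 0  t=0,i=1
  ##.#. -> #   bit 26 = 1  t=0,i=5
  ##..# -> #   bit 25 = 1  t=3,i=1
  ##... -> #   bit 24 = 1  t=2,i=8
  #.### -> #   bit 23 = 1  t=0,i=2
  #.##. -> #   bit 22 = 1  t=2,i=6
  #.#.# -> #   bit 21 = 1  t=0,i=6
  #.#.. -> .   bit 20 = 0  t=1,i=8
  #..## -> .   bit 19 = 0  t=1,i=10
  #..#. -> #   bit 18 = 1  t=5,i=3
  #...# -> .   bit 17 = 0  t=4,i=3
  #.... -> .   bit 16 = 0  t=2,i=9
  .#### -> .   bit 15 = 0  t=0,i=9
  .###. -> .   bit 14 = 0  t=0,i=3
  .##.# -> .   bit 13 = 0  t=1,i=0
  .##.. -> .   bit 12 = 0  t=2,i=7
  .#.## -> .   bit 11 = 0  t=0,i=7
  .#.#. -> .   bit 10 = 0  t=3,i=7
  .#..# -> .   bit 9 = 0  t=1,i=9
  .#... -> .   bit 8 = 0  t=4,i=2
  ..### -> .   bit 7 = 0  t=9,i=1
  ..##. -> .   bit 6 = 0  t=1,i=11
  ..#.# -> .   bit 5 = 0  t=5,i=11
  ..#.. -> #   bit 4 = 1  t=4,i=1
  ...## -> #   bit 3 = 1  t=2,i=0
  ...#. -> .   bit 2 = 0  t=4,i=0
  ....# -> #   bit 1 = 1  t=2,i=11
  ..... -> .   bit 0 = 0  t=2,i=10
  bits 01100111111001000000000000011010 = 1742995482

1742995482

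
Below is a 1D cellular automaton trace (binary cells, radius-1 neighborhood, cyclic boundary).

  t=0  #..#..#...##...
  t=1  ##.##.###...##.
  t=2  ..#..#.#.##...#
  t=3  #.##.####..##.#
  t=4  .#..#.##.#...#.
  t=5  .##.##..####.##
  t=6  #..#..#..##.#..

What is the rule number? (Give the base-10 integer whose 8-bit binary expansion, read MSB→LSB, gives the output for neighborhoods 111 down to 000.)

181

  ###|#  b7=1 t=1,i=7
  ##.|.  b6=0 t=0,i=11
  #.#|#  b5=1 t=1,i=2
  #..|#  b4=1 t=0,i=1
  .##|.  b3=0 t=0,i=10
  .#.|#  b2=1 t=0,i=0
  ..#|.  b1=0 t=0,i=2
  ...|#  b0=1 t=0,i=8
  bits 10110101 = 181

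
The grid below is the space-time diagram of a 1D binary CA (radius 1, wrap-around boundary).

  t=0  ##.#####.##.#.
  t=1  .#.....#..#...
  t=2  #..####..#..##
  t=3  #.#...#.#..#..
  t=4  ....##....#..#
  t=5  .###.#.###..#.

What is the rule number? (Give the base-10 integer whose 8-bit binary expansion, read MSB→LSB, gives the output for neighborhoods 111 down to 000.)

  ### -> .   bit 7 = 0  t=0,i=4
  ##. -> #   bit 6 = 1  t=0,i=1
  #.# -> .   bit 5 = 0  t=0,i=2
  #.. -> .   bit 4 = 0  t=1,i=2
  .## -> .   bit 3 = 0  t=0,i=0
  .#. -> .   bit 2 = 0  t=0,i=12
  ..# -> #   bit 1 = 1  t=1,i=0
  ... -> #   bit 0 = 1  t=1,i=3
  bits 01000011 = 67

67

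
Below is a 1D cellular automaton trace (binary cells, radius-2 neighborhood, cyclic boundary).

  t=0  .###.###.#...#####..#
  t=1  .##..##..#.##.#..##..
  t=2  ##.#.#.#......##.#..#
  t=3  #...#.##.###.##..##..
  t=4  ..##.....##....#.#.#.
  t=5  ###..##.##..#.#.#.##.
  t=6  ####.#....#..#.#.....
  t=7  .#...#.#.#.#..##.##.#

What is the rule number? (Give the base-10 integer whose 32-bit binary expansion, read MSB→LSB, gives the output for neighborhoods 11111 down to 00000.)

311674445

  nb #####: next=.  (t=0,i=15, bit31=0)
  nb ####.: next=.  (t=0,i=16, bit30=0)
  nb ###.#: next=.  (t=0,i=3, bit29=0)
  nb ###..: next=#  (t=0,i=17, bit28=1)
  nb ##.##: next=.  (t=0,i=4, bit27=0)
  nb ##.#.: next=.  (t=0,i=8, bit26=0)
  nb ##..#: next=#  (t=0,i=18, bit25=1)
  nb ##...: next=.  (t=1,i=19, bit24=0)
  nb #.###: next=#  (t=0,i=1, bit23=1)
  nb #.##.: next=.  (t=1,i=11, bit22=0)
  nb #.#.#: next=.  (t=2,i=3, bit21=0)
  nb #.#..: next=#  (t=0,i=9, bit20=1)
  nb #..##: next=.  (t=1,i=4, bit19=0)
  nb #..#.: next=.  (t=0,i=19, bit18=0)
  nb #...#: next=#  (t=0,i=11, bit17=1)
  nb #....: next=#  (t=2,i=9, bit16=1)
  nb .####: next=#  (t=0,i=14, bit15=1)
  nb .###.: next=#  (t=0,i=2, bit14=1)
  nb .##.#: next=.  (t=1,i=12, bit13=0)
  nb .##..: next=.  (t=1,i=2, bit12=0)
  nb .#.##: next=.  (t=0,i=0, bit11=0)
  nb .#.#.: next=#  (t=2,i=4, bit10=1)
  nb .#..#: next=#  (t=1,i=15, bit9=1)
  nb .#...: next=.  (t=0,i=10, bit8=0)
  nb ..###: next=.  (t=0,i=13, bit7=0)
  nb ..##.: next=#  (t=1,i=1, bit6=1)
  nb ..#.#: next=.  (t=0,i=20, bit5=0)
  nb ..#..: next=.  (t=3,i=0, bit4=0)
  nb ...##: next=#  (t=0,i=12, bit3=1)
  nb ...#.: next=#  (t=3,i=3, bit2=1)
  nb ....#: next=.  (t=2,i=12, bit1=0)
  nb .....: next=#  (t=2,i=10, bit0=1)
  bits 00010010100100111100011001001101 = 311674445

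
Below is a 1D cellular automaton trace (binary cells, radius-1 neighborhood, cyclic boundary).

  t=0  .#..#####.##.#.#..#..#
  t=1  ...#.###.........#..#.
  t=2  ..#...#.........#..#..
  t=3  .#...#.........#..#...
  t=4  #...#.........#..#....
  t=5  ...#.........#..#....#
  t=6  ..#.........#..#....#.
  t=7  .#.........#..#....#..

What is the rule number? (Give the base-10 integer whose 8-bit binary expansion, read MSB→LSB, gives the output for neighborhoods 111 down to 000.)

  [7] ### => #  t=0,i=5
  [6] ##. => .  t=0,i=8
  [5] #.# => .  t=0,i=0
  [4] #.. => .  t=0,i=2
  [3] .## => .  t=0,i=4
  [2] .#. => .  t=0,i=1
  [1] ..# => #  t=0,i=3
  [0] ... => .  t=1,i=0
  bits 10000010 = 130

130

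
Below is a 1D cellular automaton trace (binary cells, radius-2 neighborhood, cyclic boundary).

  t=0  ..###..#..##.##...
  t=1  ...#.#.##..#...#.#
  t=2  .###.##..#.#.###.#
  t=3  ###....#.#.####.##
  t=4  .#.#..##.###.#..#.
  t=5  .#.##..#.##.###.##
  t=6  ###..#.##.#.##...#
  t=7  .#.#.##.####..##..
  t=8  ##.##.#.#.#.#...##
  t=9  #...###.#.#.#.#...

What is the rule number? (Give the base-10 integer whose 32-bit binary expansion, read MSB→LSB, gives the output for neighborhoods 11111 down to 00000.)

  ##### -> .   bit 31 = 0  t=3,i=0
  ####. -> #   bit 30 = 1  t=3,i=1
  ###.# -> .   bit 29 = 0  t=2,i=3
  ###.. -> .   bit 28 = 0  t=0,i=4
  ##.## -> .   bit 27 = 0  t=0,i=12
  ##.#. -> #   bit 26 = 1  t=2,i=16
  ##..# -> #   bit 25 = 1  t=0,i=5
  ##... -> #   bit 24 = 1  t=0,i=15
  #.### -> #   bit 23 = 1  t=2,i=1
  #.##. -> .   bit 22 = 0  t=0,i=13
  #.#.# -> #   bit 21 = 1  t=1,i=5
  #.#.. -> #   bit 20 = 1  t=1,i=17
  #..## -> .   bit 19 = 0  t=0,i=9
  #..#. -> .   bit 18 = 0  t=0,i=6
  #...# -> #   bit 17 = 1  t=1,i=1
  #.... -> .   bit 16 = 0  t=0,i=16
  .#### -> .   bit 15 = 0  t=3,i=12
  .###. -> #   bit 14 = 1  t=0,i=3
  .##.# -> #   bit 13 = 1  t=0,i=11
  .##.. -> .   bit 12 = 0  t=0,i=14
  .#.## -> #   bit 11 = 1  t=1,i=6
  .#.#. -> .   bit 10 = 0  t=1,i=4
  .#..# -> #   bit 9 = 1  t=0,i=8
  .#... -> .   bit 8 = 0  t=1,i=0
  ..### -> .   bit 7 = 0  t=0,i=2
  ..##. -> .   bit 6 = 0  t=0,i=10
  ..#.# -> #   bit 5 = 1  t=1,i=3
  ..#.. -> #   bit 4 = 1  t=0,i=7
  ...## -> .   bit 3 = 0  t=0,i=1
  ...#. -> #   bit 2 = 1  t=1,i=2
  ....# -> .   bit 1 = 0  t=0,i=0
  ..... -> #   bit 0 = 1  t=0,i=17
  bits 01000111101100100110101000110101 = 1202874933

1202874933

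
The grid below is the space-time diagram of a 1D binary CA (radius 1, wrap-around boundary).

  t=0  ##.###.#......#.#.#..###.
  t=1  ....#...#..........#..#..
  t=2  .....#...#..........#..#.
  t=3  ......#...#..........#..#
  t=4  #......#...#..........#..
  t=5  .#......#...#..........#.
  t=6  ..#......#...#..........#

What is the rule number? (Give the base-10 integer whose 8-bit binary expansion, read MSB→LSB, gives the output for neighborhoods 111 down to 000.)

  nb ###: next=#  (t=0,i=4, bit7=1)
  nb ##.: next=.  (t=0,i=1, bit6=0)
  nb #.#: next=.  (t=0,i=2, bit5=0)
  nb #..: next=#  (t=0,i=8, bit4=1)
  nb .##: next=.  (t=0,i=0, bit3=0)
  nb .#.: next=.  (t=0,i=7, bit2=0)
  nb ..#: next=.  (t=0,i=13, bit1=0)
  nb ...: next=.  (t=0,i=9, bit0=0)
  bits 10010000 = 144

144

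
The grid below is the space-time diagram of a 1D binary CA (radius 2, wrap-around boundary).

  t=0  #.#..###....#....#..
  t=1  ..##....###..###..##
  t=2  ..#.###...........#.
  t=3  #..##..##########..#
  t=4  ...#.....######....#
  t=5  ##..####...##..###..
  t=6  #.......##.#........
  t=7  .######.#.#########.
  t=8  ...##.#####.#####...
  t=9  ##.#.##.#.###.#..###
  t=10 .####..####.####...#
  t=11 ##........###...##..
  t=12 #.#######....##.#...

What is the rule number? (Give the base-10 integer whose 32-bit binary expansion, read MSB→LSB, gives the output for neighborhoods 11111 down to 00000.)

  ##### -> #   bit 31 = 1  t=3,i=9
  ####. -> .   bit 30 = 0  t=3,i=15
  ###.# -> #   bit 29 = 1  t=7,i=6
  ###.. -> .   bit 28 = 0  t=0,i=7
  ##.## -> #   bit 27 = 1  t=8,i=5
  ##.#. -> #   bit 26 = 1  t=6,i=10
  ##..# -> .   bit 25 = 0  t=1,i=0
  ##... -> #   bit 24 = 1  t=0,i=8
  #.### -> #   bit 23 = 1  t=2,i=4
  #.##. -> .   bit 22 = 0  t=9,i=5
  #.#.# -> #   bit 21 = 1  t=7,i=8
  #.#.. -> #   bit 20 = 1  t=0,i=2
  #..## -> .   bit 19 = 0  t=0,i=4
  #..#. -> #   bit 18 = 1  t=0,i=19
  #...# -> #   bit 17 = 1  t=2,i=0
  #.... -> #   bit 16 = 1  t=0,i=9
  .#### -> .   bit 15 = 0  t=3,i=8
  .###. -> .   bit 14 = 0  t=0,i=6
  .##.# -> .   bit 13 = 0  t=6,i=9
  .##.. -> .   bit 12 = 0  t=1,i=3
  .#.## -> #   bit 11 = 1  t=2,i=3
  .#.#. -> .   bit 10 = 0  t=0,i=1
  .#..# -> #   bit 9 = 1  t=0,i=3
  .#... -> #   bit 8 = 1  t=0,i=13
  ..### -> .   bit 7 = 0  t=0,i=5
  ..##. -> #   bit 6 = 1  t=1,i=2
  ..#.# -> .   bit 5 = 0  t=0,i=0
  ..#.. -> .   bit 4 = 0  t=0,i=12
  ...## -> .   bit 3 = 0  t=1,i=7
  ...#. -> .   bit 2 = 0  t=0,i=11
  ....# -> #   bit 1 = 1  t=0,i=10
  ..... -> #   bit 0 = 1  t=2,i=9
  bits 10101101101101110000101101000011 = 2914454339

2914454339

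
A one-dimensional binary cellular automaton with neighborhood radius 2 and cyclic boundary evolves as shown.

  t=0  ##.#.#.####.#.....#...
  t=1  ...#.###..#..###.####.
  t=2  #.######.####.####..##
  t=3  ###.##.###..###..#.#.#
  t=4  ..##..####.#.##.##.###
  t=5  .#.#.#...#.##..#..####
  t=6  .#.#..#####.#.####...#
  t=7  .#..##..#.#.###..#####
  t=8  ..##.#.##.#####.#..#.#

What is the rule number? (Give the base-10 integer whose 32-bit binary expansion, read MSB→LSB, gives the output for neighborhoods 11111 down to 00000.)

  nb #####: next=#  (t=2,i=4, bit31=1)
  nb ####.: next=.  (t=0,i=9, bit30=0)
  nb ###.#: next=#  (t=0,i=10, bit29=1)
  nb ###..: next=#  (t=1,i=7, bit28=1)
  nb ##.##: next=#  (t=1,i=16, bit27=1)
  nb ##.#.: next=.  (t=0,i=2, bit26=0)
  nb ##..#: next=.  (t=1,i=8, bit25=0)
  nb ##...: next=#  (t=1,i=21, bit24=1)
  nb #.###: next=#  (t=0,i=7, bit23=1)
  nb #.##.: next=.  (t=3,i=4, bit22=0)
  nb #.#.#: next=#  (t=0,i=3, bit21=1)
  nb #.#..: next=.  (t=0,i=12, bit20=0)
  nb #..##: next=#  (t=1,i=12, bit19=1)
  nb #..#.: next=#  (t=1,i=9, bit18=1)
  nb #...#: next=#  (t=0,i=20, bit17=1)
  nb #....: next=#  (t=0,i=14, bit16=1)
  nb .####: next=.  (t=0,i=8, bit15=0)
  nb .###.: next=#  (t=1,i=6, bit14=1)
  nb .##.#: next=.  (t=0,i=1, bit13=0)
  nb .##..: next=#  (t=4,i=3, bit12=1)
  nb .#.##: next=#  (t=0,i=6, bit11=1)
  nb .#.#.: next=.  (t=0,i=4, bit10=0)
  nb .#..#: next=#  (t=1,i=11, bit9=1)
  nb .#...: next=#  (t=0,i=13, bit8=1)
  nb ..###: next=.  (t=1,i=13, bit7=0)
  nb ..##.: next=.  (t=0,i=0, bit6=0)
  nb ..#.#: next=#  (t=1,i=3, bit5=1)
  nb ..#..: next=#  (t=0,i=18, bit4=1)
  nb ...##: next=.  (t=0,i=21, bit3=0)
  nb ...#.: next=#  (t=0,i=17, bit2=1)
  nb ....#: next=.  (t=0,i=16, bit1=0)
  nb .....: next=#  (t=0,i=15, bit0=1)
  bits 10111001101011110101101100110101 = 3115277109

3115277109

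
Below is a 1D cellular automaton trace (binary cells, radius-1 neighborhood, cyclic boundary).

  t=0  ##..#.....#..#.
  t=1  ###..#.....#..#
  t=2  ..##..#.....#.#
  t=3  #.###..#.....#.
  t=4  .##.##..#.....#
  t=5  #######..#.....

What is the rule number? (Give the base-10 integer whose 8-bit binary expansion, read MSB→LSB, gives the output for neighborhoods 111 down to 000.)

120

  [7] ### => .  t=1,i=0
  [6] ##. => #  t=0,i=1
  [5] #.# => #  t=0,i=14
  [4] #.. => #  t=0,i=2
  [3] .## => #  t=0,i=0
  [2] .#. => .  t=0,i=4
  [1] ..# => .  t=0,i=3
  [0] ... => .  t=0,i=6
  bits 01111000 = 120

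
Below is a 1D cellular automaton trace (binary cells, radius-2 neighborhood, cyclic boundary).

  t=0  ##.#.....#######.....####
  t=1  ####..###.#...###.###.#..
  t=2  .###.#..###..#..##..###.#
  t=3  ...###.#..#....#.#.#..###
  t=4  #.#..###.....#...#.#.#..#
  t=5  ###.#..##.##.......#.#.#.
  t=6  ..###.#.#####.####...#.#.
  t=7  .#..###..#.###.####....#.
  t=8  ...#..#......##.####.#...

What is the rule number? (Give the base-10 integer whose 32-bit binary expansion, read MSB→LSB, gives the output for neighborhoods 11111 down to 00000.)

  [31] ##### => .  t=0,i=11
  [30] ####. => #  t=0,i=0
  [29] ###.# => #  t=0,i=1
  [28] ###.. => #  t=0,i=15
  [27] ##.## => #  t=1,i=17
  [26] ##.#. => #  t=0,i=2
  [25] ##..# => .  t=1,i=4
  [24] ##... => #  t=0,i=16
  [23] #.### => .  t=1,i=18
  [22] #.##. => #  t=5,i=10
  [21] #.#.# => #  t=2,i=24
  [20] #.#.. => #  t=0,i=3
  [19] #..## => #  t=1,i=5
  [18] #..#. => .  t=2,i=12
  [17] #...# => .  t=1,i=12
  [16] #.... => .  t=0,i=5
  [15] .#### => #  t=0,i=10
  [14] .###. => .  t=1,i=7
  [13] .##.# => #  t=4,i=0
  [12] .##.. => #  t=2,i=17
  [11] .#.## => .  t=2,i=0
  [10] .#.#. => .  t=3,i=16
  [9] .#..# => .  t=1,i=23
  [8] .#... => .  t=0,i=4
  [7] ..### => .  t=0,i=9
  [6] ..##. => .  t=2,i=16
  [5] ..#.# => .  t=3,i=15
  [4] ..#.. => .  t=2,i=13
  [3] ...## => #  t=0,i=8
  [2] ...#. => .  t=3,i=14
  [1] ....# => #  t=0,i=7
  [0] ..... => #  t=0,i=6
  bits 01111101011110001011000000001011 = 2105061387

2105061387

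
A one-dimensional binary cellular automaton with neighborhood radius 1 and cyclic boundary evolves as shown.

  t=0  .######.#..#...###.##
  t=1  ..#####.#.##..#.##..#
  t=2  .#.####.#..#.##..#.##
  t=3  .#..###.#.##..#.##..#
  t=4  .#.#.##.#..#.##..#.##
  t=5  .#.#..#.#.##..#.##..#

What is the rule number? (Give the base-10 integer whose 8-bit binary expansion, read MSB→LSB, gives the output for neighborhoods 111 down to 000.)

198

  nb ###: next=#  (t=0,i=2, bit7=1)
  nb ##.: next=#  (t=0,i=6, bit6=1)
  nb #.#: next=.  (t=0,i=0, bit5=0)
  nb #..: next=.  (t=0,i=9, bit4=0)
  nb .##: next=.  (t=0,i=1, bit3=0)
  nb .#.: next=#  (t=0,i=8, bit2=1)
  nb ..#: next=#  (t=0,i=10, bit1=1)
  nb ...: next=.  (t=0,i=13, bit0=0)
  bits 11000110 = 198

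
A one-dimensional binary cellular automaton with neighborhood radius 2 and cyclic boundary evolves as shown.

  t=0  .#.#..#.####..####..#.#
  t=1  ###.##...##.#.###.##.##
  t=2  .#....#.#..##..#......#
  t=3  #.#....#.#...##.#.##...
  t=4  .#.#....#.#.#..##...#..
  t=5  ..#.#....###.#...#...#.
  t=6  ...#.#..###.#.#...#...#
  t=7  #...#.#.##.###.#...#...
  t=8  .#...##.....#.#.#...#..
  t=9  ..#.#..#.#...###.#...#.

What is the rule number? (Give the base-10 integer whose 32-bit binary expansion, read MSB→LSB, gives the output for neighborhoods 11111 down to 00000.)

  ##### -> .   bit 31 = 0  t=1,i=0
  ####. -> #   bit 30 = 1  t=0,i=10
  ###.# -> .   bit 29 = 0  t=1,i=2
  ###.. -> .   bit 28 = 0  t=0,i=11
  ##.## -> .   bit 27 = 0  t=1,i=3
  ##.#. -> #   bit 26 = 1  t=1,i=11
  ##..# -> #   bit 25 = 1  t=0,i=12
  ##... -> #   bit 24 = 1  t=1,i=6
  #.### -> .   bit 23 = 0  t=0,i=8
  #.##. -> .   bit 22 = 0  t=1,i=4
  #.#.# -> #   bit 21 = 1  t=0,i=1
  #.#.. -> .   bit 20 = 0  t=0,i=3
  #..## -> .   bit 19 = 0  t=0,i=13
  #..#. -> #   bit 18 = 1  t=0,i=5
  #...# -> .   bit 17 = 0  t=1,i=7
  #.... -> .   bit 16 = 0  t=2,i=3
  .#### -> #   bit 15 = 1  t=0,i=9
  .###. -> #   bit 14 = 1  t=1,i=15
  .##.# -> .   bit 13 = 0  t=1,i=10
  .##.. -> .   bit 12 = 0  t=1,i=5
  .#.## -> .   bit 11 = 0  t=0,i=7
  .#.#. -> #   bit 10 = 1  t=0,i=0
  .#..# -> #   bit 9 = 1  t=0,i=4
  .#... -> #   bit 8 = 1  t=2,i=2
  ..### -> #   bit 7 = 1  t=0,i=14
  ..##. -> .   bit 6 = 0  t=1,i=9
  ..#.# -> .   bit 5 = 0  t=0,i=6
  ..#.. -> .   bit 4 = 0  t=2,i=15
  ...## -> #   bit 3 = 1  t=1,i=8
  ...#. -> .   bit 2 = 0  t=2,i=5
  ....# -> .   bit 1 = 0  t=2,i=4
  ..... -> #   bit 0 = 1  t=2,i=18
  bits 01000111001001001100011110001001 = 1193592713

1193592713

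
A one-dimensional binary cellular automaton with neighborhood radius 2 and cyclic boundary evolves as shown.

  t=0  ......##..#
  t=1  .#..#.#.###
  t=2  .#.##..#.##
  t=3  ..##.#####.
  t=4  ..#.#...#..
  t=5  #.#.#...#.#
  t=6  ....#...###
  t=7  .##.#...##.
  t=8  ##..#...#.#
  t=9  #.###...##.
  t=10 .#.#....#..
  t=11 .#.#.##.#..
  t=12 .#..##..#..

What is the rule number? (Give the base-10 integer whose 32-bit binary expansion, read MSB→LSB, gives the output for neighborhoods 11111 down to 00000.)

1784498418

  [31] ##### => .  t=3,i=7
  [30] ####. => #  t=3,i=8
  [29] ###.# => #  t=1,i=10
  [28] ###.. => .  t=3,i=9
  [27] ##.## => #  t=3,i=4
  [26] ##.#. => .  t=1,i=0
  [25] ##..# => #  t=0,i=8
  [24] ##... => .  t=3,i=10
  [23] #.### => .  t=1,i=8
  [22] #.##. => #  t=2,i=3
  [21] #.#.# => .  t=1,i=6
  [20] #.#.. => #  t=1,i=1
  [19] #..## => #  t=7,i=0
  [18] #..#. => #  t=0,i=9
  [17] #...# => .  t=3,i=0
  [16] #.... => #  t=0,i=1
  [15] .#### => .  t=3,i=6
  [14] .###. => #  t=1,i=9
  [13] .##.# => .  t=2,i=10
  [12] .##.. => .  t=0,i=7
  [11] .#.## => #  t=1,i=7
  [10] .#.#. => .  t=1,i=5
  [9] .#..# => .  t=1,i=2
  [8] .#... => .  t=0,i=0
  [7] ..### => #  t=6,i=8
  [6] ..##. => #  t=0,i=6
  [5] ..#.# => #  t=1,i=4
  [4] ..#.. => #  t=0,i=10
  [3] ...## => .  t=0,i=5
  [2] ...#. => .  t=4,i=1
  [1] ....# => #  t=0,i=4
  [0] ..... => .  t=0,i=2
  bits 01101010010111010100100011110010 = 1784498418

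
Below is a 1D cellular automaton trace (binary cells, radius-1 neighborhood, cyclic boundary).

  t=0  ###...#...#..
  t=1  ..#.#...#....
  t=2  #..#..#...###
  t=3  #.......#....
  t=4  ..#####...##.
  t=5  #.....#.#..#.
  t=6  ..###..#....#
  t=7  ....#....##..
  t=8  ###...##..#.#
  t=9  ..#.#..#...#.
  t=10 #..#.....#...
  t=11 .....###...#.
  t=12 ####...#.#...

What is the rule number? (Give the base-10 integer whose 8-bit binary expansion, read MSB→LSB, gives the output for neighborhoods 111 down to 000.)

97

  ### -> .   bit 7 = 0  t=0,i=1
  ##. -> #   bit 6 = 1  t=0,i=2
  #.# -> #   bit 5 = 1  t=1,i=3
  #.. -> .   bit 4 = 0  t=0,i=3
  .## -> .   bit 3 = 0  t=0,i=0
  .#. -> .   bit 2 = 0  t=0,i=6
  ..# -> .   bit 1 = 0  t=0,i=5
  ... -> #   bit 0 = 1  t=0,i=4
  bits 01100001 = 97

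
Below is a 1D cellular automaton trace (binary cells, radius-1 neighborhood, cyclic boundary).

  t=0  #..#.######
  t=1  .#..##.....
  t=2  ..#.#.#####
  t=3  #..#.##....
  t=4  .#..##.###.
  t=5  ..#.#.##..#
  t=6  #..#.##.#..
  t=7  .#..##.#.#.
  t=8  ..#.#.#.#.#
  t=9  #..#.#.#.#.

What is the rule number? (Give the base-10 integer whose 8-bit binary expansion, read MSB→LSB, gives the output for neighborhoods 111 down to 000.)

57

  ### -> .   bit 7 = 0  t=0,i=6
  ##. -> .   bit 6 = 0  t=0,i=0
  #.# -> #   bit 5 = 1  t=0,i=4
  #.. -> #   bit 4 = 1  t=0,i=1
  .## -> #   bit 3 = 1  t=0,i=5
  .#. -> .   bit 2 = 0  t=0,i=3
  ..# -> .   bit 1 = 0  t=0,i=2
  ... -> #   bit 0 = 1  t=1,i=7
  bits 00111001 = 57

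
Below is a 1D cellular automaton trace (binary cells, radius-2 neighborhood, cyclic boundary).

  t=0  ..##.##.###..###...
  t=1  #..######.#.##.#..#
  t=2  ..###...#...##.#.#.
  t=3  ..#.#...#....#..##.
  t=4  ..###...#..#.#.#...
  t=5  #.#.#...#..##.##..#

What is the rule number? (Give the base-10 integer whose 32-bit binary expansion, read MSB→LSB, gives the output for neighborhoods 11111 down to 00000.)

953722035

  [31] ##### => .  t=1,i=5
  [30] ####. => .  t=1,i=7
  [29] ###.# => #  t=1,i=8
  [28] ###.. => #  t=0,i=10
  [27] ##.## => #  t=0,i=4
  [26] ##.#. => .  t=1,i=9
  [25] ##..# => .  t=0,i=11
  [24] ##... => .  t=0,i=16
  [23] #.### => #  t=0,i=8
  [22] #.##. => #  t=0,i=5
  [21] #.#.# => .  t=1,i=10
  [20] #.#.. => #  t=1,i=15
  [19] #..## => #  t=0,i=12
  [18] #..#. => .  t=4,i=10
  [17] #...# => .  t=2,i=0
  [16] #.... => .  t=0,i=17
  [15] .#### => #  t=1,i=4
  [14] .###. => .  t=0,i=9
  [13] .##.# => #  t=0,i=3
  [12] .##.. => .  t=1,i=0
  [11] .#.## => .  t=1,i=11
  [10] .#.#. => #  t=2,i=16
  [9] .#..# => .  t=1,i=16
  [8] .#... => .  t=2,i=9
  [7] ..### => #  t=0,i=13
  [6] ..##. => .  t=0,i=2
  [5] ..#.# => #  t=3,i=2
  [4] ..#.. => #  t=2,i=8
  [3] ...## => .  t=0,i=1
  [2] ...#. => .  t=2,i=7
  [1] ....# => #  t=0,i=0
  [0] ..... => #  t=0,i=18
  bits 00111000110110001010010010110011 = 953722035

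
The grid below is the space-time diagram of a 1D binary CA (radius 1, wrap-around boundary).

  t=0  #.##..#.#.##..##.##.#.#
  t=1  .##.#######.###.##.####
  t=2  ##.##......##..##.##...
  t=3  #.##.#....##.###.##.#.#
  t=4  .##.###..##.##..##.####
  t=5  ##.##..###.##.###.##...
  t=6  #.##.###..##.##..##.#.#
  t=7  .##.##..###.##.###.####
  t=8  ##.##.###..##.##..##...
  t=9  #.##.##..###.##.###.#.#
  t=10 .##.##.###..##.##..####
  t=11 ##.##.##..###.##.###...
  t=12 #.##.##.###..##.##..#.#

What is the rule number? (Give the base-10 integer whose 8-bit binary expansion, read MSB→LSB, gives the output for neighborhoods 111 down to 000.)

  [7] ### => .  t=1,i=5
  [6] ##. => .  t=0,i=0
  [5] #.# => #  t=0,i=1
  [4] #.. => #  t=0,i=4
  [3] .## => #  t=0,i=2
  [2] .#. => #  t=0,i=6
  [1] ..# => #  t=0,i=5
  [0] ... => .  t=2,i=6
  bits 00111110 = 62

62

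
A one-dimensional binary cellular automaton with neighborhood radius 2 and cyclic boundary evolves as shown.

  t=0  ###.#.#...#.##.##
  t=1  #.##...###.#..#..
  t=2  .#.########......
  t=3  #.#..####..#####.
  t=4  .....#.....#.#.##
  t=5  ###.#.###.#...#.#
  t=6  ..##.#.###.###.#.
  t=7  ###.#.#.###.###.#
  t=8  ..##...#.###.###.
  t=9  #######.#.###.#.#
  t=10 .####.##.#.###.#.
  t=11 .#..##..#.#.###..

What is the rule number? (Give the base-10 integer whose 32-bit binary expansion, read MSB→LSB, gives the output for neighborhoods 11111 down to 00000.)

2902677965

  ##### -> #   bit 31 = 1  t=0,i=0
  ####. -> .   bit 30 = 0  t=0,i=1
  ###.# -> #   bit 29 = 1  t=0,i=2
  ###.. -> .   bit 28 = 0  t=2,i=10
  ##.## -> #   bit 27 = 1  t=0,i=14
  ##.#. -> #   bit 26 = 1  t=0,i=3
  ##..# -> .   bit 25 = 0  t=3,i=9
  ##... -> #   bit 24 = 1  t=1,i=4
  #.### -> .   bit 23 = 0  t=0,i=15
  #.##. -> .   bit 22 = 0  t=0,i=12
  #.#.# -> .   bit 21 = 0  t=0,i=4
  #.#.. -> .   bit 20 = 0  t=0,i=6
  #..## -> .   bit 19 = 0  t=3,i=4
  #..#. -> .   bit 18 = 0  t=1,i=13
  #...# -> #   bit 17 = 1  t=0,i=8
  #.... -> #   bit 16 = 1  t=2,i=12
  .#### -> .   bit 15 = 0  t=0,i=16
  .###. -> #   bit 14 = 1  t=1,i=8
  .##.# -> .   bit 13 = 0  t=0,i=13
  .##.. -> #   bit 12 = 1  t=1,i=3
  .#.## -> #   bit 11 = 1  t=0,i=11
  .#.#. -> .   bit 10 = 0  t=0,i=5
  .#..# -> .   bit 9 = 0  t=1,i=12
  .#... -> #   bit 8 = 1  t=0,i=7
  ..### -> #   bit 7 = 1  t=1,i=7
  ..##. -> #   bit 6 = 1  t=6,i=2
  ..#.# -> .   bit 5 = 0  t=0,i=10
  ..#.. -> .   bit 4 = 0  t=1,i=14
  ...## -> #   bit 3 = 1  t=1,i=6
  ...#. -> #   bit 2 = 1  t=0,i=9
  ....# -> .   bit 1 = 0  t=2,i=16
  ..... -> #   bit 0 = 1  t=2,i=13
  bits 10101101000000110101100111001101 = 2902677965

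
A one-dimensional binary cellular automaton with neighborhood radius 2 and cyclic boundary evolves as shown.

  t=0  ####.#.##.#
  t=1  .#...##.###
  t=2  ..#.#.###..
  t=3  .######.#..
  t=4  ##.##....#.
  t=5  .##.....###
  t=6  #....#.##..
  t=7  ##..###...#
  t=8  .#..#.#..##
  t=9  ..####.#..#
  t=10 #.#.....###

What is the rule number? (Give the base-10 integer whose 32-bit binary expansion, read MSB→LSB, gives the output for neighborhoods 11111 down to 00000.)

2560896957

  #####|#  b31=1 t=0,i=1
  ####.|.  b30=0 t=0,i=2
  ###.#|.  b29=0 t=0,i=3
  ###..|#  b28=1 t=2,i=8
  ##.##|#  b27=1 t=0,i=9
  ##.#.|.  b26=0 t=0,i=4
  ##..#|.  b25=0 t=6,i=9
  ##...|.  b24=0 t=2,i=9
  #.###|#  b23=1 t=0,i=10
  #.##.|.  b22=0 t=0,i=7
  #.#.#|#  b21=1 t=0,i=5
  #.#..|.  b20=0 t=1,i=1
  #..##|.  b19=0 t=7,i=3
  #..#.|#  b18=1 t=6,i=10
  #...#|.  b17=0 t=1,i=3
  #....|.  b16=0 t=2,i=10
  .####|.  b15=0 t=0,i=0
  .###.|.  b14=0 t=1,i=9
  .##.#|#  b13=1 t=0,i=8
  .##..|.  b12=0 t=4,i=4
  .#.##|#  b11=1 t=0,i=6
  .#.#.|#  b10=1 t=2,i=3
  .#..#|#  b9=1 t=8,i=2
  .#...|#  b8=1 t=1,i=2
  ..###|#  b7=1 t=3,i=1
  ..##.|.  b6=0 t=1,i=5
  ..#.#|#  b5=1 t=2,i=2
  ..#..|#  b4=1 t=6,i=0
  ...##|#  b3=1 t=1,i=4
  ...#.|#  b2=1 t=2,i=1
  ....#|.  b1=0 t=2,i=0
  .....|#  b0=1 t=5,i=5
  bits 10011000101001000010111110111101 = 2560896957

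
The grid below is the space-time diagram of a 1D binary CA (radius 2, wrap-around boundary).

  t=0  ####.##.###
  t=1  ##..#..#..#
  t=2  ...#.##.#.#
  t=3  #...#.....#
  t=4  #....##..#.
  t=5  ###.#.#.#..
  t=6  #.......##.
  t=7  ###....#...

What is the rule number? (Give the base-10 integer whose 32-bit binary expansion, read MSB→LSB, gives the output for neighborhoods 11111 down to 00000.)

2283084680

  [31] ##### => #  t=0,i=0
  [30] ####. => .  t=0,i=2
  [29] ###.# => .  t=0,i=3
  [28] ###.. => .  t=1,i=1
  [27] ##.## => #  t=0,i=4
  [26] ##.#. => .  t=2,i=7
  [25] ##..# => .  t=1,i=2
  [24] ##... => .  t=3,i=1
  [23] #.### => .  t=0,i=8
  [22] #.##. => .  t=0,i=5
  [21] #.#.# => .  t=2,i=8
  [20] #.#.. => #  t=2,i=10
  [19] #..## => .  t=1,i=9
  [18] #..#. => #  t=1,i=3
  [17] #...# => .  t=2,i=1
  [16] #.... => #  t=3,i=6
  [15] .#### => .  t=0,i=9
  [14] .###. => .  t=1,i=0
  [13] .##.# => .  t=0,i=6
  [12] .##.. => #  t=3,i=0
  [11] .#.## => #  t=2,i=4
  [10] .#.#. => .  t=2,i=9
  [9] .#..# => #  t=1,i=5
  [8] .#... => #  t=2,i=0
  [7] ..### => #  t=1,i=10
  [6] ..##. => .  t=3,i=10
  [5] ..#.# => .  t=2,i=3
  [4] ..#.. => .  t=1,i=4
  [3] ...## => #  t=3,i=9
  [2] ...#. => .  t=2,i=2
  [1] ....# => .  t=3,i=8
  [0] ..... => .  t=3,i=7
  bits 10001000000101010001101110001000 = 2283084680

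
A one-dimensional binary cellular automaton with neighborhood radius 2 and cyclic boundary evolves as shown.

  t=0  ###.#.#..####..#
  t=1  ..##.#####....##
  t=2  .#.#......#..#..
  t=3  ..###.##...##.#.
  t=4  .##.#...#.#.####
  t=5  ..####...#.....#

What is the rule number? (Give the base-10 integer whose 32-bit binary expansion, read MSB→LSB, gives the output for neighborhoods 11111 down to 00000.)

622602121

  nb #####: next=.  (t=1,i=7, bit31=0)
  nb ####.: next=.  (t=0,i=1, bit30=0)
  nb ###.#: next=#  (t=0,i=2, bit29=1)
  nb ###..: next=.  (t=0,i=12, bit28=0)
  nb ##.##: next=.  (t=1,i=4, bit27=0)
  nb ##.#.: next=#  (t=0,i=3, bit26=1)
  nb ##..#: next=.  (t=0,i=13, bit25=0)
  nb ##...: next=#  (t=1,i=10, bit24=1)
  nb #.###: next=.  (t=1,i=5, bit23=0)
  nb #.##.: next=.  (t=3,i=6, bit22=0)
  nb #.#.#: next=.  (t=0,i=4, bit21=0)
  nb #.#..: next=#  (t=0,i=6, bit20=1)
  nb #..##: next=#  (t=0,i=8, bit19=1)
  nb #..#.: next=#  (t=2,i=12, bit18=1)
  nb #...#: next=.  (t=2,i=15, bit17=0)
  nb #....: next=.  (t=1,i=11, bit16=0)
  nb .####: next=.  (t=0,i=0, bit15=0)
  nb .###.: next=.  (t=3,i=3, bit14=0)
  nb .##.#: next=#  (t=1,i=3, bit13=1)
  nb .##..: next=.  (t=1,i=15, bit12=0)
  nb .#.##: next=.  (t=4,i=11, bit11=0)
  nb .#.#.: next=#  (t=0,i=5, bit10=1)
  nb .#..#: next=#  (t=0,i=7, bit9=1)
  nb .#...: next=#  (t=2,i=4, bit8=1)
  nb ..###: next=#  (t=0,i=9, bit7=1)
  nb ..##.: next=.  (t=1,i=2, bit6=0)
  nb ..#.#: next=.  (t=2,i=1, bit5=0)
  nb ..#..: next=.  (t=2,i=10, bit4=0)
  nb ...##: next=#  (t=1,i=13, bit3=1)
  nb ...#.: next=.  (t=2,i=0, bit2=0)
  nb ....#: next=.  (t=1,i=12, bit1=0)
  nb .....: next=#  (t=2,i=6, bit0=1)
  bits 00100101000111000010011110001001 = 622602121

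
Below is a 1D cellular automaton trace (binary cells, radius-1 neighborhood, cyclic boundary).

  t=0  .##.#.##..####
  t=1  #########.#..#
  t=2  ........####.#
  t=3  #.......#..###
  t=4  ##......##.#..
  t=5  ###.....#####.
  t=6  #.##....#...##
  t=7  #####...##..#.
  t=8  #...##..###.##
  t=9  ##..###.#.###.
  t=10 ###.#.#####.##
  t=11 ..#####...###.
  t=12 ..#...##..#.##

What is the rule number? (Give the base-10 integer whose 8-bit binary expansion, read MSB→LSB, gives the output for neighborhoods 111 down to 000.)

  ###|.  b7=0 t=0,i=11
  ##.|#  b6=1 t=0,i=2
  #.#|#  b5=1 t=0,i=0
  #..|#  b4=1 t=0,i=8
  .##|#  b3=1 t=0,i=1
  .#.|#  b2=1 t=0,i=4
  ..#|.  b1=0 t=0,i=9
  ...|.  b0=0 t=2,i=1
  bits 01111100 = 124

124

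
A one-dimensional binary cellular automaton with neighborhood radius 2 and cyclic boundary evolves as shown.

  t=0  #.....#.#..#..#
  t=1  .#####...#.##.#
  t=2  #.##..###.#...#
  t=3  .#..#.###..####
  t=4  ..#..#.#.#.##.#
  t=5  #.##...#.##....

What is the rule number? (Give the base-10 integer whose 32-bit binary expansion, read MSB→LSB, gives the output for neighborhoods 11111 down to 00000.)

2871249887

  #####|#  b31=1 t=1,i=3
  ####.|.  b30=0 t=1,i=4
  ###.#|#  b29=1 t=2,i=8
  ###..|.  b28=0 t=1,i=5
  ##.##|#  b27=1 t=2,i=1
  ##.#.|.  b26=0 t=1,i=13
  ##..#|#  b25=1 t=2,i=4
  ##...|#  b24=1 t=0,i=1
  #.###|.  b23=0 t=1,i=1
  #.##.|.  b22=0 t=1,i=11
  #.#.#|#  b21=1 t=1,i=14
  #.#..|.  b20=0 t=0,i=8
  #..##|.  b19=0 t=0,i=13
  #..#.|.  b18=0 t=0,i=10
  #...#|#  b17=1 t=1,i=7
  #....|#  b16=1 t=0,i=2
  .####|#  b15=1 t=1,i=2
  .###.|#  b14=1 t=2,i=7
  .##.#|.  b13=0 t=1,i=12
  .##..|.  b12=0 t=0,i=0
  .#.##|#  b11=1 t=1,i=0
  .#.#.|.  b10=0 t=0,i=7
  .#..#|#  b9=1 t=0,i=9
  .#...|#  b8=1 t=2,i=11
  ..###|#  b7=1 t=2,i=6
  ..##.|#  b6=1 t=0,i=14
  ..#.#|.  b5=0 t=0,i=6
  ..#..|#  b4=1 t=0,i=11
  ...##|#  b3=1 t=2,i=13
  ...#.|#  b2=1 t=0,i=5
  ....#|#  b1=1 t=0,i=4
  .....|#  b0=1 t=0,i=3
  bits 10101011001000111100101111011111 = 2871249887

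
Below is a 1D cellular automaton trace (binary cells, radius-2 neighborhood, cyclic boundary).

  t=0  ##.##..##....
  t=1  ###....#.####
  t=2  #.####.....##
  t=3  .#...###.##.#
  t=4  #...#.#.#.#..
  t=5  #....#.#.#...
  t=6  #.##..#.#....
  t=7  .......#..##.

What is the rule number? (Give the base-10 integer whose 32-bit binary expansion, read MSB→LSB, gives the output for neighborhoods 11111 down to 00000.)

2567005274

  nb #####: next=#  (t=1,i=0, bit31=1)
  nb ####.: next=.  (t=1,i=1, bit30=0)
  nb ###.#: next=.  (t=2,i=0, bit29=0)
  nb ###..: next=#  (t=1,i=2, bit28=1)
  nb ##.##: next=#  (t=0,i=2, bit27=1)
  nb ##.#.: next=.  (t=3,i=11, bit26=0)
  nb ##..#: next=.  (t=0,i=5, bit25=0)
  nb ##...: next=#  (t=0,i=9, bit24=1)
  nb #.###: next=.  (t=1,i=9, bit23=0)
  nb #.##.: next=.  (t=0,i=3, bit22=0)
  nb #.#.#: next=.  (t=3,i=12, bit21=0)
  nb #.#..: next=.  (t=3,i=1, bit20=0)
  nb #..##: next=.  (t=0,i=6, bit19=0)
  nb #..#.: next=.  (t=4,i=12, bit18=0)
  nb #...#: next=.  (t=3,i=3, bit17=0)
  nb #....: next=#  (t=0,i=10, bit16=1)
  nb .####: next=.  (t=1,i=10, bit15=0)
  nb .###.: next=#  (t=2,i=12, bit14=1)
  nb .##.#: next=#  (t=0,i=1, bit13=1)
  nb .##..: next=.  (t=0,i=4, bit12=0)
  nb .#.##: next=.  (t=1,i=8, bit11=0)
  nb .#.#.: next=#  (t=3,i=0, bit10=1)
  nb .#..#: next=.  (t=4,i=11, bit9=0)
  nb .#...: next=.  (t=3,i=2, bit8=0)
  nb ..###: next=.  (t=2,i=11, bit7=0)
  nb ..##.: next=#  (t=0,i=0, bit6=1)
  nb ..#.#: next=.  (t=1,i=7, bit5=0)
  nb ..#..: next=#  (t=4,i=0, bit4=1)
  nb ...##: next=#  (t=0,i=12, bit3=1)
  nb ...#.: next=.  (t=1,i=6, bit2=0)
  nb ....#: next=#  (t=0,i=11, bit1=1)
  nb .....: next=.  (t=2,i=8, bit0=0)
  bits 10011001000000010110010001011010 = 2567005274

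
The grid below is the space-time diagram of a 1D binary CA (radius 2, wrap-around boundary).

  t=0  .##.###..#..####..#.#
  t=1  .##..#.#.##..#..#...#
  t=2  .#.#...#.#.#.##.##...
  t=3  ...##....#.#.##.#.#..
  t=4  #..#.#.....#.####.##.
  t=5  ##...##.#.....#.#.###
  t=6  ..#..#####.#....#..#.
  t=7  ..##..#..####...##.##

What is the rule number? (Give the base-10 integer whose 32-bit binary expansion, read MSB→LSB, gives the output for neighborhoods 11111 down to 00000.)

  ##### -> .   bit 31 = 0  t=5,i=20
  ####. -> .   bit 30 = 0  t=0,i=14
  ###.# -> #   bit 29 = 1  t=4,i=16
  ###.. -> .   bit 28 = 0  t=0,i=6
  ##.## -> .   bit 27 = 0  t=0,i=3
  ##.#. -> #   bit 26 = 1  t=3,i=15
  ##..# -> #   bit 25 = 1  t=0,i=7
  ##... -> #   bit 24 = 1  t=2,i=18
  #.### -> .   bit 23 = 0  t=0,i=4
  #.##. -> #   bit 22 = 1  t=0,i=1
  #.#.# -> #   bit 21 = 1  t=0,i=20
  #.#.. -> #   bit 20 = 1  t=2,i=3
  #..## -> .   bit 19 = 0  t=0,i=11
  #..#. -> .   bit 18 = 0  t=0,i=8
  #...# -> .   bit 17 = 0  t=1,i=18
  #.... -> .   bit 16 = 0  t=2,i=19
  .#### -> #   bit 15 = 1  t=0,i=13
  .###. -> #   bit 14 = 1  t=0,i=5
  .##.# -> #   bit 13 = 1  t=0,i=2
  .##.. -> .   bit 12 = 0  t=1,i=2
  .#.## -> .   bit 11 = 0  t=0,i=0
  .#.#. -> .   bit 10 = 0  t=0,i=19
  .#..# -> #   bit 9 = 1  t=0,i=10
  .#... -> #   bit 8 = 1  t=1,i=17
  ..### -> .   bit 7 = 0  t=0,i=12
  ..##. -> #   bit 6 = 1  t=3,i=3
  ..#.# -> .   bit 5 = 0  t=0,i=18
  ..#.. -> #   bit 4 = 1  t=0,i=9
  ...## -> .   bit 3 = 0  t=3,i=2
  ...#. -> .   bit 2 = 0  t=1,i=19
  ....# -> .   bit 1 = 0  t=2,i=20
  ..... -> #   bit 0 = 1  t=3,i=0
  bits 00100111011100001110001101010001 = 661709649

661709649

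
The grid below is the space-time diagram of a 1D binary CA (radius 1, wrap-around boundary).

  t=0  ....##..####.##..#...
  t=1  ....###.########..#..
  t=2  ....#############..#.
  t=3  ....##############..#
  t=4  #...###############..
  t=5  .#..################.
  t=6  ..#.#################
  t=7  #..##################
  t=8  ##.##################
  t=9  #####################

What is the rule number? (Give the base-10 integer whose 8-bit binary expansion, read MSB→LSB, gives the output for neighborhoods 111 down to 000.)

248

  ### -> #   bit 7 = 1  t=0,i=9
  ##. -> #   bit 6 = 1  t=0,i=5
  #.# -> #   bit 5 = 1  t=0,i=12
  #.. -> #   bit 4 = 1  t=0,i=6
  .## -> #   bit 3 = 1  t=0,i=4
  .#. -> .   bit 2 = 0  t=0,i=17
  ..# -> .   bit 1 = 0  t=0,i=3
  ... -> .   bit 0 = 0  t=0,i=0
  bits 11111000 = 248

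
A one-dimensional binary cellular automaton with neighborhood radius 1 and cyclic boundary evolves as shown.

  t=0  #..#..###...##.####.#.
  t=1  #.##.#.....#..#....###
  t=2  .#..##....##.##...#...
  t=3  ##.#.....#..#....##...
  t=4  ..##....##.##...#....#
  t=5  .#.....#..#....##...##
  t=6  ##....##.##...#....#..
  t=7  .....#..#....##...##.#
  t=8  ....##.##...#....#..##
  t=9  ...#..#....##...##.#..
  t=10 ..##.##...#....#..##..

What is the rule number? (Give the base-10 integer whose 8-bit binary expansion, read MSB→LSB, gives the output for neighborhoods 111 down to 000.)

38

  ###|.  b7=0 t=0,i=7
  ##.|.  b6=0 t=0,i=8
  #.#|#  b5=1 t=0,i=14
  #..|.  b4=0 t=0,i=1
  .##|.  b3=0 t=0,i=6
  .#.|#  b2=1 t=0,i=0
  ..#|#  b1=1 t=0,i=2
  ...|.  b0=0 t=0,i=10
  bits 00100110 = 38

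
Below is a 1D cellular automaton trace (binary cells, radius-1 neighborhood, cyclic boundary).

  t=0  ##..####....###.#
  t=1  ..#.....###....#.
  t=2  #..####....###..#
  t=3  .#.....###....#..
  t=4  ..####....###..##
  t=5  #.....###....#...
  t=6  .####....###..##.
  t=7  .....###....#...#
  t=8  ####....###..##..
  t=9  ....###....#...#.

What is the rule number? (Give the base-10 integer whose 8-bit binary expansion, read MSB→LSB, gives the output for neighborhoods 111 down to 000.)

  nb ###: next=.  (t=0,i=0, bit7=0)
  nb ##.: next=.  (t=0,i=1, bit6=0)
  nb #.#: next=#  (t=0,i=15, bit5=1)
  nb #..: next=#  (t=0,i=2, bit4=1)
  nb .##: next=.  (t=0,i=4, bit3=0)
  nb .#.: next=.  (t=1,i=2, bit2=0)
  nb ..#: next=.  (t=0,i=3, bit1=0)
  nb ...: next=#  (t=0,i=9, bit0=1)
  bits 00110001 = 49

49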